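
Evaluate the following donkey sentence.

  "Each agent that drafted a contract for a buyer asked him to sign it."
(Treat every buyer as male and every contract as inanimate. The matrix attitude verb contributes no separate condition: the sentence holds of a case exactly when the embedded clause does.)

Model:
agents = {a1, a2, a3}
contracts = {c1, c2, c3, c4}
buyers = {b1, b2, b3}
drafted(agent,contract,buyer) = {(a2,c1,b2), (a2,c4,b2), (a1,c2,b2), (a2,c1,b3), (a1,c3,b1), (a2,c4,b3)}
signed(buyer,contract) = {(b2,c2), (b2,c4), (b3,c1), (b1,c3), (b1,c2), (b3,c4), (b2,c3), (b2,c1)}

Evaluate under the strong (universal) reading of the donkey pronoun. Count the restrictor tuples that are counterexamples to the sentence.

"him" takes "a buyer" as antecedent and "it" takes "a contract"; both are donkey pronouns co-varying with the restrictor.
Strong reading: for every (a,c,b) with drafted(a,c,b), signed(b,c).
Restrictor triples: (a1,c2,b2)→signed(b2,c2) ✓  (a1,c3,b1)→signed(b1,c3) ✓  (a2,c1,b2)→signed(b2,c1) ✓  (a2,c1,b3)→signed(b3,c1) ✓  (a2,c4,b2)→signed(b2,c4) ✓  (a2,c4,b3)→signed(b3,c4) ✓
Counterexamples (restrictor triples failing the scope): 0.

0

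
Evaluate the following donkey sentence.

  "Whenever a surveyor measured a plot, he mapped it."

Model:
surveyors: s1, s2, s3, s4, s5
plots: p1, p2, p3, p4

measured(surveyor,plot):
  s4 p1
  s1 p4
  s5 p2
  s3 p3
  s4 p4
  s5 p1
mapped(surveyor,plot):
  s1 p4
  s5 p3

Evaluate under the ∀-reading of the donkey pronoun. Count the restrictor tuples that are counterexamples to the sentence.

5

"it" takes "a plot" as antecedent — a donkey pronoun bound across the clause boundary.
Strong reading: for every (s,p) with measured(s,p), mapped(s,p).
Restrictor pairs: (s1,p4) ✓  (s3,p3) ✗  (s4,p1) ✗  (s4,p4) ✗  (s5,p1) ✗  (s5,p2) ✗
Counterexamples (restrictor pairs failing the scope): 5.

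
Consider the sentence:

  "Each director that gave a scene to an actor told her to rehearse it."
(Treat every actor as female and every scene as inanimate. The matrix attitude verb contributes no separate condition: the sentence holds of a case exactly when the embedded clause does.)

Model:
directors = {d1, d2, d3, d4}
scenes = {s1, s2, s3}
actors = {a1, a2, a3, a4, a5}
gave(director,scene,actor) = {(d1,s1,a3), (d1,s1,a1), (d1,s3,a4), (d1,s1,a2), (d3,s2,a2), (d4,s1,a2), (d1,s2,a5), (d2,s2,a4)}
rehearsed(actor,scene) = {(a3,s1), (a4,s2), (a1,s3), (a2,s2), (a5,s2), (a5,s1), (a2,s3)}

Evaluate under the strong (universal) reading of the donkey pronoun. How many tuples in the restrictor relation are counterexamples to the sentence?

4

"her" takes "an actor" as antecedent and "it" takes "a scene"; both are donkey pronouns co-varying with the restrictor.
Strong reading: for every (d,s,a) with gave(d,s,a), rehearsed(a,s).
Restrictor triples: (d1,s1,a1)→rehearsed(a1,s1) ✗  (d1,s1,a2)→rehearsed(a2,s1) ✗  (d1,s1,a3)→rehearsed(a3,s1) ✓  (d1,s2,a5)→rehearsed(a5,s2) ✓  (d1,s3,a4)→rehearsed(a4,s3) ✗  (d2,s2,a4)→rehearsed(a4,s2) ✓  (d3,s2,a2)→rehearsed(a2,s2) ✓  (d4,s1,a2)→rehearsed(a2,s1) ✗
Counterexamples (restrictor triples failing the scope): 4.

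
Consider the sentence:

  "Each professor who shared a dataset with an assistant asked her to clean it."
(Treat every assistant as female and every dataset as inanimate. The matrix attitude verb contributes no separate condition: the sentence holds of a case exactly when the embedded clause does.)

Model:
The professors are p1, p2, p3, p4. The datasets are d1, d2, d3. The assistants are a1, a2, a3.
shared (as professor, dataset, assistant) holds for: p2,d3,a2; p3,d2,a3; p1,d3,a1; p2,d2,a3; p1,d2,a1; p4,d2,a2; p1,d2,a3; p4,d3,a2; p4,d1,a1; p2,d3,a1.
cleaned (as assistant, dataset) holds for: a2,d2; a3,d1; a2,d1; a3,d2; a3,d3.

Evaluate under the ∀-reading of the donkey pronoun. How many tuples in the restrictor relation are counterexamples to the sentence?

6

"her" takes "an assistant" as antecedent and "it" takes "a dataset"; both are donkey pronouns co-varying with the restrictor.
Strong reading: for every (p,d,a) with shared(p,d,a), cleaned(a,d).
Restrictor triples: (p1,d2,a1)→cleaned(a1,d2) ✗  (p1,d2,a3)→cleaned(a3,d2) ✓  (p1,d3,a1)→cleaned(a1,d3) ✗  (p2,d2,a3)→cleaned(a3,d2) ✓  (p2,d3,a1)→cleaned(a1,d3) ✗  (p2,d3,a2)→cleaned(a2,d3) ✗  (p3,d2,a3)→cleaned(a3,d2) ✓  (p4,d1,a1)→cleaned(a1,d1) ✗  (p4,d2,a2)→cleaned(a2,d2) ✓  (p4,d3,a2)→cleaned(a2,d3) ✗
Counterexamples (restrictor triples failing the scope): 6.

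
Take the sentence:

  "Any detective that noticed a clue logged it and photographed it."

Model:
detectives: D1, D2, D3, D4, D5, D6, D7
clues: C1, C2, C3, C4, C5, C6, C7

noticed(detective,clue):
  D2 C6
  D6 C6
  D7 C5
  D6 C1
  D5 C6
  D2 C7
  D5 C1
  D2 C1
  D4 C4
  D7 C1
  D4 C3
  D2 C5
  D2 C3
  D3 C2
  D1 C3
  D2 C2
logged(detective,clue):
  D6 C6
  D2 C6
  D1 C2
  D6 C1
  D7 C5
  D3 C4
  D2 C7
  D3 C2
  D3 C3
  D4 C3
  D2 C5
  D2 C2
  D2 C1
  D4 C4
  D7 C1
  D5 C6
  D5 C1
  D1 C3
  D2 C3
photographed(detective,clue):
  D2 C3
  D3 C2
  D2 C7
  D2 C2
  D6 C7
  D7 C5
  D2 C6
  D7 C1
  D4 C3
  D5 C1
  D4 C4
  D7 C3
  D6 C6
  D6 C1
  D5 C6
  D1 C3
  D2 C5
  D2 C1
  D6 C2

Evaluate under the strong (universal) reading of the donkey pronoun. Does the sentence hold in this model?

"it" takes "a clue" as antecedent — a donkey pronoun bound across the clause boundary.
Strong reading: for every (d,c) with noticed(d,c), logged(d,c) ∧ photographed(d,c).
Restrictor pairs: (D1,C3) ✓  (D2,C1) ✓  (D2,C2) ✓  (D2,C3) ✓  (D2,C5) ✓  (D2,C6) ✓  (D2,C7) ✓  (D3,C2) ✓  (D4,C3) ✓  (D4,C4) ✓  (D5,C1) ✓  (D5,C6) ✓  (D6,C1) ✓  (D6,C6) ✓  (D7,C1) ✓  (D7,C5) ✓
Every restrictor pair satisfies the scope.

True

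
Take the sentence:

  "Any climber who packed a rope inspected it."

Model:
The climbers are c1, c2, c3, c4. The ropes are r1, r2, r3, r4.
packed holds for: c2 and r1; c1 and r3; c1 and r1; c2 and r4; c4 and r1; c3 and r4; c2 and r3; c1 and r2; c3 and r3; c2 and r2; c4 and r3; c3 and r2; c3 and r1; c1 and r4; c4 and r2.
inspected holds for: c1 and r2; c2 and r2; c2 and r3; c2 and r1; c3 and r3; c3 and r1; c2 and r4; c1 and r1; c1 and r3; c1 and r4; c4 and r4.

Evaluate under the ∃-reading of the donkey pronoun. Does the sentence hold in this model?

False

"it" takes "a rope" as antecedent — a donkey pronoun bound across the clause boundary.
Weak reading: every climber c with some packed-rope has at least one packed-rope r such that inspected(c,r).
Per climber: c1:✓  c2:✓  c3:✓  c4:✗
c4 has no witness among its packed-ropes.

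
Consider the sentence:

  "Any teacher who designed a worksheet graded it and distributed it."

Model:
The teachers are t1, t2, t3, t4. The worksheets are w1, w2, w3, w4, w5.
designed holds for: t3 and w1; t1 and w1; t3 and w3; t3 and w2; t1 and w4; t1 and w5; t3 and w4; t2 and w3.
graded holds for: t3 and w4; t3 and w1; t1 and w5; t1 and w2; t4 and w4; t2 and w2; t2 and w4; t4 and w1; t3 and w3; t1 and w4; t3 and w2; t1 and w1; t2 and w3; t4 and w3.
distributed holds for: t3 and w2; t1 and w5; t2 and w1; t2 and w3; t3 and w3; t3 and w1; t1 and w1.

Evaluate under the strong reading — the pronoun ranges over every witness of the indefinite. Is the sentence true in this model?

False

"it" takes "a worksheet" as antecedent — a donkey pronoun bound across the clause boundary.
Strong reading: for every (t,w) with designed(t,w), graded(t,w) ∧ distributed(t,w).
Restrictor pairs: (t1,w1) ✓  (t1,w4) ✗  (t1,w5) ✓  (t2,w3) ✓  (t3,w1) ✓  (t3,w2) ✓  (t3,w3) ✓  (t3,w4) ✗
Counterexample: (t1,w4) is in designed but fails the scope.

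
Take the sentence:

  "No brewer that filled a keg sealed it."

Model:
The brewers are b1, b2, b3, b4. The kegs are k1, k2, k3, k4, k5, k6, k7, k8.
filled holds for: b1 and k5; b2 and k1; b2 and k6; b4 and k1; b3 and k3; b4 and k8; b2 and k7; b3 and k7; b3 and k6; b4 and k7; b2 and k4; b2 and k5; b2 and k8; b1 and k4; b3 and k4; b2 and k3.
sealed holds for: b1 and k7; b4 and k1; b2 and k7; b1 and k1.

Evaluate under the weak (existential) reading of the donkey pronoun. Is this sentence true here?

"it" takes "a keg" as antecedent — a donkey pronoun bound across the clause boundary.
Truth condition: for no (b,k) with filled(b,k) does sealed(b,k) hold.
Restrictor pairs — does the scope hold? (b1,k4):fails  (b1,k5):fails  (b2,k1):fails  (b2,k3):fails  (b2,k4):fails  (b2,k5):fails  (b2,k6):fails  (b2,k7):holds  (b2,k8):fails  (b3,k3):fails  (b3,k4):fails  (b3,k6):fails  (b3,k7):fails  (b4,k1):holds  (b4,k7):fails  (b4,k8):fails
Scope holds for 2 pair(s), so the sentence is false.

False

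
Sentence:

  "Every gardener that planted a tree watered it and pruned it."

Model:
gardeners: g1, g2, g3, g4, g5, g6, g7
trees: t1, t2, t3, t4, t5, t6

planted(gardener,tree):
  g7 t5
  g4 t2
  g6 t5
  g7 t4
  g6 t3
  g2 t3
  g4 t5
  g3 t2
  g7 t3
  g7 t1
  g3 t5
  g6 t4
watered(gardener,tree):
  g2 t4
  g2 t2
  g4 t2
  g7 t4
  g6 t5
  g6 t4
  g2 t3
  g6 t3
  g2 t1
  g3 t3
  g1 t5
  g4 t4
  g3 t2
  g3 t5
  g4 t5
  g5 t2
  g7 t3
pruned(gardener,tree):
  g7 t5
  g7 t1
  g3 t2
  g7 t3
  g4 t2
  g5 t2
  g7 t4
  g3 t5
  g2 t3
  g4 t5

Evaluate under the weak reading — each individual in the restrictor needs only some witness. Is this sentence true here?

False

"it" takes "a tree" as antecedent — a donkey pronoun bound across the clause boundary.
Weak reading: every gardener g with some planted-tree has at least one planted-tree t such that watered(g,t) ∧ pruned(g,t).
Per gardener: g2:✓  g3:✓  g4:✓  g6:✗  g7:✓
g6 has no witness among its planted-trees.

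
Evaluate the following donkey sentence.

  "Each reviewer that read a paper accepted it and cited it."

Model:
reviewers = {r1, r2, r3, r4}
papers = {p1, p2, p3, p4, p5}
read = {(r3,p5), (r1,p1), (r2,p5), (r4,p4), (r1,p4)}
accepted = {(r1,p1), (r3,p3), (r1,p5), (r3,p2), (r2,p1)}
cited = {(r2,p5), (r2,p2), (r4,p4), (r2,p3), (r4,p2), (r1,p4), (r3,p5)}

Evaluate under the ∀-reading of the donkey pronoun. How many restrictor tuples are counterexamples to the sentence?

5

"it" takes "a paper" as antecedent — a donkey pronoun bound across the clause boundary.
Strong reading: for every (r,p) with read(r,p), accepted(r,p) ∧ cited(r,p).
Restrictor pairs: (r1,p1) ✗  (r1,p4) ✗  (r2,p5) ✗  (r3,p5) ✗  (r4,p4) ✗
Counterexamples (restrictor pairs failing the scope): 5.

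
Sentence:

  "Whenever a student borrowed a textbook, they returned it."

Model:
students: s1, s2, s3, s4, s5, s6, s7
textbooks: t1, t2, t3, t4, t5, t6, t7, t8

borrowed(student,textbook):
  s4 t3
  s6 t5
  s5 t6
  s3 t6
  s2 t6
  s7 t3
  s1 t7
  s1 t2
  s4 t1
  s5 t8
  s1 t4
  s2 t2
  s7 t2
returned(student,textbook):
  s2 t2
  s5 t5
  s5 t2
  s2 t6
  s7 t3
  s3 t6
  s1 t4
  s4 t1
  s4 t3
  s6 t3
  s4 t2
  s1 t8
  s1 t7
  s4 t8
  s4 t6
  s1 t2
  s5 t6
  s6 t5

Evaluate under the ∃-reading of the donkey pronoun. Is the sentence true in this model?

"it" takes "a textbook" as antecedent — a donkey pronoun bound across the clause boundary.
Weak reading: every student s with some borrowed-textbook has at least one borrowed-textbook t such that returned(s,t).
Per student: s1:✓  s2:✓  s3:✓  s4:✓  s5:✓  s6:✓  s7:✓
Every student in the restrictor has a witness.

True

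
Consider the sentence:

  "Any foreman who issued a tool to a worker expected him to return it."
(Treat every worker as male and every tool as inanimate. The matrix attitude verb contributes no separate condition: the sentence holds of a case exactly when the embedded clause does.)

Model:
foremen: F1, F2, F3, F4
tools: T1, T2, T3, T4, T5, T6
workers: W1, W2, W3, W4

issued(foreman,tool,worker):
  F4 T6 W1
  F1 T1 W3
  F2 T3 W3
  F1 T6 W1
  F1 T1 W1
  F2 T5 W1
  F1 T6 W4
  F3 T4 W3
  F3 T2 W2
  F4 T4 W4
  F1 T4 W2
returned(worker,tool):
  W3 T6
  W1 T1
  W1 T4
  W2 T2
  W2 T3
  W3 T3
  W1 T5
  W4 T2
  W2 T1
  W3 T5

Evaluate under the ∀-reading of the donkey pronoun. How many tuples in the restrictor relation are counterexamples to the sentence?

7

"him" takes "a worker" as antecedent and "it" takes "a tool"; both are donkey pronouns co-varying with the restrictor.
Strong reading: for every (f,t,w) with issued(f,t,w), returned(w,t).
Restrictor triples: (F1,T1,W1)→returned(W1,T1) ✓  (F1,T1,W3)→returned(W3,T1) ✗  (F1,T4,W2)→returned(W2,T4) ✗  (F1,T6,W1)→returned(W1,T6) ✗  (F1,T6,W4)→returned(W4,T6) ✗  (F2,T3,W3)→returned(W3,T3) ✓  (F2,T5,W1)→returned(W1,T5) ✓  (F3,T2,W2)→returned(W2,T2) ✓  (F3,T4,W3)→returned(W3,T4) ✗  (F4,T4,W4)→returned(W4,T4) ✗  (F4,T6,W1)→returned(W1,T6) ✗
Counterexamples (restrictor triples failing the scope): 7.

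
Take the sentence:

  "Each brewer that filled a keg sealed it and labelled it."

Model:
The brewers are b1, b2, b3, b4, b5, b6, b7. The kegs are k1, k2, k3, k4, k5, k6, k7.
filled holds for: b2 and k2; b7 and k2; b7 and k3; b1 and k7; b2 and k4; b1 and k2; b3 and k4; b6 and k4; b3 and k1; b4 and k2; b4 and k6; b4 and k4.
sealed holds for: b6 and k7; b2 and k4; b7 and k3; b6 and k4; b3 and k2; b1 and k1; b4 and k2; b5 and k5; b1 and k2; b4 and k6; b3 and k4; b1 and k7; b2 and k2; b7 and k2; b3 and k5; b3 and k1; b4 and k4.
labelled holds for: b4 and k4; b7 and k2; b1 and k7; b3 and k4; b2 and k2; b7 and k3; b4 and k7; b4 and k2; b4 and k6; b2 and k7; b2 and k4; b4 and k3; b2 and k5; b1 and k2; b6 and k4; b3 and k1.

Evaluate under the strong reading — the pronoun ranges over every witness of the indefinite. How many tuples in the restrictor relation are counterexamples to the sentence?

0

"it" takes "a keg" as antecedent — a donkey pronoun bound across the clause boundary.
Strong reading: for every (b,k) with filled(b,k), sealed(b,k) ∧ labelled(b,k).
Restrictor pairs: (b1,k2) ✓  (b1,k7) ✓  (b2,k2) ✓  (b2,k4) ✓  (b3,k1) ✓  (b3,k4) ✓  (b4,k2) ✓  (b4,k4) ✓  (b4,k6) ✓  (b6,k4) ✓  (b7,k2) ✓  (b7,k3) ✓
Counterexamples (restrictor pairs failing the scope): 0.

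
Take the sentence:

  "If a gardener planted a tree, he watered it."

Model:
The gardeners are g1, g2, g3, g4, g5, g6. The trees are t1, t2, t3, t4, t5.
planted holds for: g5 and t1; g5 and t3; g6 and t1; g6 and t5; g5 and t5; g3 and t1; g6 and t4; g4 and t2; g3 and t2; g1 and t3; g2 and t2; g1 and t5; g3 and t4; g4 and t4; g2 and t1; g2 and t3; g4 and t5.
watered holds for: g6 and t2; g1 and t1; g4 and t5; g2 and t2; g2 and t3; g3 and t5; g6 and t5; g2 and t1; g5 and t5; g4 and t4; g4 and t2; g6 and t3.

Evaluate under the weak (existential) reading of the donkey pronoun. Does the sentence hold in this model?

"it" takes "a tree" as antecedent — a donkey pronoun bound across the clause boundary.
Weak reading: every gardener g with some planted-tree has at least one planted-tree t such that watered(g,t).
Per gardener: g1:✗  g2:✓  g3:✗  g4:✓  g5:✓  g6:✓
g1 has no witness among its planted-trees.

False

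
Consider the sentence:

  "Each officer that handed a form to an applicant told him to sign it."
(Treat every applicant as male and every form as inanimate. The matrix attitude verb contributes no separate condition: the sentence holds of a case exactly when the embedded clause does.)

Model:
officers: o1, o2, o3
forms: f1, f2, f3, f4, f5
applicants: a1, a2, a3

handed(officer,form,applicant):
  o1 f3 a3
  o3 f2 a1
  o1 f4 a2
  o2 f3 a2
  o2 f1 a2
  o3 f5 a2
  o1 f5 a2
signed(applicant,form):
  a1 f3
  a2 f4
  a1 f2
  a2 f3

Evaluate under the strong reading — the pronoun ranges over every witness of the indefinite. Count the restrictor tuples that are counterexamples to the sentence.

"him" takes "an applicant" as antecedent and "it" takes "a form"; both are donkey pronouns co-varying with the restrictor.
Strong reading: for every (o,f,a) with handed(o,f,a), signed(a,f).
Restrictor triples: (o1,f3,a3)→signed(a3,f3) ✗  (o1,f4,a2)→signed(a2,f4) ✓  (o1,f5,a2)→signed(a2,f5) ✗  (o2,f1,a2)→signed(a2,f1) ✗  (o2,f3,a2)→signed(a2,f3) ✓  (o3,f2,a1)→signed(a1,f2) ✓  (o3,f5,a2)→signed(a2,f5) ✗
Counterexamples (restrictor triples failing the scope): 4.

4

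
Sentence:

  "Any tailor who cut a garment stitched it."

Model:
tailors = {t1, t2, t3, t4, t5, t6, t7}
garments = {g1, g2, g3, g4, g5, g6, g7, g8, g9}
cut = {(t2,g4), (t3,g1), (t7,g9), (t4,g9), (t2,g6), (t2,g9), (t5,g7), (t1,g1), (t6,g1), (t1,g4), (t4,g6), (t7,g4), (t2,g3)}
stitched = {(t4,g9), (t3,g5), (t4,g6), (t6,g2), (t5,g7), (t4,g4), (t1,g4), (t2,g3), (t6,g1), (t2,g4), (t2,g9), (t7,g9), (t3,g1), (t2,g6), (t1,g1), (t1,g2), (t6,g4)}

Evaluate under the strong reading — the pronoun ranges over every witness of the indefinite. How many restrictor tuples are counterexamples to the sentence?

"it" takes "a garment" as antecedent — a donkey pronoun bound across the clause boundary.
Strong reading: for every (t,g) with cut(t,g), stitched(t,g).
Restrictor pairs: (t1,g1) ✓  (t1,g4) ✓  (t2,g3) ✓  (t2,g4) ✓  (t2,g6) ✓  (t2,g9) ✓  (t3,g1) ✓  (t4,g6) ✓  (t4,g9) ✓  (t5,g7) ✓  (t6,g1) ✓  (t7,g4) ✗  (t7,g9) ✓
Counterexamples (restrictor pairs failing the scope): 1.

1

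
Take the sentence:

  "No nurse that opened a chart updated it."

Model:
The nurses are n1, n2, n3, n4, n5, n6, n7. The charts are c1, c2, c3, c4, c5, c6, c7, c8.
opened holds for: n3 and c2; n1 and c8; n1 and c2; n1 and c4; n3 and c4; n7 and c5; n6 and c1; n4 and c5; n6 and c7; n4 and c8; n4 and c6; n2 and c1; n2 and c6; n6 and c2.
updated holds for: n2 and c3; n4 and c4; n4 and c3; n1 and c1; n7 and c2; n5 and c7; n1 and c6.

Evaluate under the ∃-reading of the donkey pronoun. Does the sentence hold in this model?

True

"it" takes "a chart" as antecedent — a donkey pronoun bound across the clause boundary.
Truth condition: for no (n,c) with opened(n,c) does updated(n,c) hold.
Restrictor pairs — does the scope hold? (n1,c2):fails  (n1,c4):fails  (n1,c8):fails  (n2,c1):fails  (n2,c6):fails  (n3,c2):fails  (n3,c4):fails  (n4,c5):fails  (n4,c6):fails  (n4,c8):fails  (n6,c1):fails  (n6,c2):fails  (n6,c7):fails  (n7,c5):fails
Scope holds for no restrictor pair, so the sentence is true.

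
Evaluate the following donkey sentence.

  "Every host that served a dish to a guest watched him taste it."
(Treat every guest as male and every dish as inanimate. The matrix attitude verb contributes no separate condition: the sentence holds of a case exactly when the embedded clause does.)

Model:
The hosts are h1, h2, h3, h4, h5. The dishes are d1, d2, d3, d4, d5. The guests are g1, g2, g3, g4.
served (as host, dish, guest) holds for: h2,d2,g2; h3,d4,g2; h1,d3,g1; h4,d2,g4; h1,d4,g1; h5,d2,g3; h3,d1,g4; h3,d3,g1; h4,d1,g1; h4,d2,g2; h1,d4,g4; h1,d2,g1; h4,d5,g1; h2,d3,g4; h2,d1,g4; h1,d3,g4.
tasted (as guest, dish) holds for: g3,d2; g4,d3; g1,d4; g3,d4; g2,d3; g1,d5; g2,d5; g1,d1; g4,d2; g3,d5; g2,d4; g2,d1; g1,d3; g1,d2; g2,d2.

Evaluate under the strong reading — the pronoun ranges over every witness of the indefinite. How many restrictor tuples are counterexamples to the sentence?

"him" takes "a guest" as antecedent and "it" takes "a dish"; both are donkey pronouns co-varying with the restrictor.
Strong reading: for every (h,d,g) with served(h,d,g), tasted(g,d).
Restrictor triples: (h1,d2,g1)→tasted(g1,d2) ✓  (h1,d3,g1)→tasted(g1,d3) ✓  (h1,d3,g4)→tasted(g4,d3) ✓  (h1,d4,g1)→tasted(g1,d4) ✓  (h1,d4,g4)→tasted(g4,d4) ✗  (h2,d1,g4)→tasted(g4,d1) ✗  (h2,d2,g2)→tasted(g2,d2) ✓  (h2,d3,g4)→tasted(g4,d3) ✓  (h3,d1,g4)→tasted(g4,d1) ✗  (h3,d3,g1)→tasted(g1,d3) ✓  (h3,d4,g2)→tasted(g2,d4) ✓  (h4,d1,g1)→tasted(g1,d1) ✓  (h4,d2,g2)→tasted(g2,d2) ✓  (h4,d2,g4)→tasted(g4,d2) ✓  (h4,d5,g1)→tasted(g1,d5) ✓  (h5,d2,g3)→tasted(g3,d2) ✓
Counterexamples (restrictor triples failing the scope): 3.

3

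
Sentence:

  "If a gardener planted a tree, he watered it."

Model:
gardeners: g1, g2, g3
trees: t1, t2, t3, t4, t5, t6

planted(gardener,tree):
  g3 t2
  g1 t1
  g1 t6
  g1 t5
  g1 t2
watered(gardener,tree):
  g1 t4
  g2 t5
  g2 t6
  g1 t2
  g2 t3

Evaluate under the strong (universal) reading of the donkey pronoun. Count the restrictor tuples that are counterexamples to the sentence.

"it" takes "a tree" as antecedent — a donkey pronoun bound across the clause boundary.
Strong reading: for every (g,t) with planted(g,t), watered(g,t).
Restrictor pairs: (g1,t1) ✗  (g1,t2) ✓  (g1,t5) ✗  (g1,t6) ✗  (g3,t2) ✗
Counterexamples (restrictor pairs failing the scope): 4.

4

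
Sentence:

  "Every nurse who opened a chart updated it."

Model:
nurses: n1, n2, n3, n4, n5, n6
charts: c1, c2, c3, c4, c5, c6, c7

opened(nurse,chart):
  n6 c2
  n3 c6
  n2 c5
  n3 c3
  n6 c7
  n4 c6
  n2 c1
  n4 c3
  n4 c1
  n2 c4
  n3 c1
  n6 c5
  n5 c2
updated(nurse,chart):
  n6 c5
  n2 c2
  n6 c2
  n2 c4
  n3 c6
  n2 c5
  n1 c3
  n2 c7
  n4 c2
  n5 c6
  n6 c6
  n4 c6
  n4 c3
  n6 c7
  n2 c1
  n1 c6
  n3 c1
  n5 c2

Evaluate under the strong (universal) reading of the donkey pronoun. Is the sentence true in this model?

False

"it" takes "a chart" as antecedent — a donkey pronoun bound across the clause boundary.
Strong reading: for every (n,c) with opened(n,c), updated(n,c).
Restrictor pairs: (n2,c1) ✓  (n2,c4) ✓  (n2,c5) ✓  (n3,c1) ✓  (n3,c3) ✗  (n3,c6) ✓  (n4,c1) ✗  (n4,c3) ✓  (n4,c6) ✓  (n5,c2) ✓  (n6,c2) ✓  (n6,c5) ✓  (n6,c7) ✓
Counterexample: (n3,c3) is in opened but fails the scope.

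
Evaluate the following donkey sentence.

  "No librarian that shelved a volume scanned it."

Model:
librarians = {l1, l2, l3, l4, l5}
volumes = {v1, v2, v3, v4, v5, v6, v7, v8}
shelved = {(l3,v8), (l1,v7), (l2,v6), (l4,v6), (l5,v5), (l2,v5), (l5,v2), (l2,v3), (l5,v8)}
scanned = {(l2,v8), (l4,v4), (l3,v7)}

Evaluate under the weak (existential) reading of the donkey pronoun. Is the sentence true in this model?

True

"it" takes "a volume" as antecedent — a donkey pronoun bound across the clause boundary.
Truth condition: for no (l,v) with shelved(l,v) does scanned(l,v) hold.
Restrictor pairs — does the scope hold? (l1,v7):fails  (l2,v3):fails  (l2,v5):fails  (l2,v6):fails  (l3,v8):fails  (l4,v6):fails  (l5,v2):fails  (l5,v5):fails  (l5,v8):fails
Scope holds for no restrictor pair, so the sentence is true.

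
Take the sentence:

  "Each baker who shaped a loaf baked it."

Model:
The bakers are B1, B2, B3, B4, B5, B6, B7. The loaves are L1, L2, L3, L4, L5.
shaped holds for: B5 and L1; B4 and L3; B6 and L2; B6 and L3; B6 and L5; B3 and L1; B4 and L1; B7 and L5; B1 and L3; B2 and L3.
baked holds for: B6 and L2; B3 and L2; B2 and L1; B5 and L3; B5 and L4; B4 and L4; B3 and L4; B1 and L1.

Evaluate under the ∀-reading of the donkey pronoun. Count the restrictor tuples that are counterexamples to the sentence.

9

"it" takes "a loaf" as antecedent — a donkey pronoun bound across the clause boundary.
Strong reading: for every (b,l) with shaped(b,l), baked(b,l).
Restrictor pairs: (B1,L3) ✗  (B2,L3) ✗  (B3,L1) ✗  (B4,L1) ✗  (B4,L3) ✗  (B5,L1) ✗  (B6,L2) ✓  (B6,L3) ✗  (B6,L5) ✗  (B7,L5) ✗
Counterexamples (restrictor pairs failing the scope): 9.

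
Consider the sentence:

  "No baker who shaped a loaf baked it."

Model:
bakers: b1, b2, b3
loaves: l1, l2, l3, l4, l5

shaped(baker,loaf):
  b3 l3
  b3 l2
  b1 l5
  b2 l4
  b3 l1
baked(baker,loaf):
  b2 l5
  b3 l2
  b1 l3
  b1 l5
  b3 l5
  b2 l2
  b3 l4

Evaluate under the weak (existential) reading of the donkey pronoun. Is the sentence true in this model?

False

"it" takes "a loaf" as antecedent — a donkey pronoun bound across the clause boundary.
Truth condition: for no (b,l) with shaped(b,l) does baked(b,l) hold.
Restrictor pairs — does the scope hold? (b1,l5):holds  (b2,l4):fails  (b3,l1):fails  (b3,l2):holds  (b3,l3):fails
Scope holds for 2 pair(s), so the sentence is false.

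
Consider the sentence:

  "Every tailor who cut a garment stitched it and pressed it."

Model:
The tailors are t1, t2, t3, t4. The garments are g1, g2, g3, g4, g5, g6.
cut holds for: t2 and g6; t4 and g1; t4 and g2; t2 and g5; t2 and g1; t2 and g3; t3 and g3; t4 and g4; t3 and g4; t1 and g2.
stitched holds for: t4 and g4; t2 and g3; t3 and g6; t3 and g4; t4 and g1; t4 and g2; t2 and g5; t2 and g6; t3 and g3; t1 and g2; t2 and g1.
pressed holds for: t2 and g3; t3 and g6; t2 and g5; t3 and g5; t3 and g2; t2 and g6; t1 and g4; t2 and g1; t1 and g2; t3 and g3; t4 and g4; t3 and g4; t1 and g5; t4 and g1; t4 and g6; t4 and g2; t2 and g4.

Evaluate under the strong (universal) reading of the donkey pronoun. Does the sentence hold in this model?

True

"it" takes "a garment" as antecedent — a donkey pronoun bound across the clause boundary.
Strong reading: for every (t,g) with cut(t,g), stitched(t,g) ∧ pressed(t,g).
Restrictor pairs: (t1,g2) ✓  (t2,g1) ✓  (t2,g3) ✓  (t2,g5) ✓  (t2,g6) ✓  (t3,g3) ✓  (t3,g4) ✓  (t4,g1) ✓  (t4,g2) ✓  (t4,g4) ✓
Every restrictor pair satisfies the scope.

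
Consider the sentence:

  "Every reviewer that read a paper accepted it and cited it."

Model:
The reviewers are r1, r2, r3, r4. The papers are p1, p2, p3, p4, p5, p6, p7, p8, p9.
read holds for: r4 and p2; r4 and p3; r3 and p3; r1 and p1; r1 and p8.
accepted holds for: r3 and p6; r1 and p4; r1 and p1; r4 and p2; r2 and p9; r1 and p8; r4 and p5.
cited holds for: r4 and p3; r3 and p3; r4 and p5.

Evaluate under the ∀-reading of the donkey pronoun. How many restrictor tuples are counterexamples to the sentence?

"it" takes "a paper" as antecedent — a donkey pronoun bound across the clause boundary.
Strong reading: for every (r,p) with read(r,p), accepted(r,p) ∧ cited(r,p).
Restrictor pairs: (r1,p1) ✗  (r1,p8) ✗  (r3,p3) ✗  (r4,p2) ✗  (r4,p3) ✗
Counterexamples (restrictor pairs failing the scope): 5.

5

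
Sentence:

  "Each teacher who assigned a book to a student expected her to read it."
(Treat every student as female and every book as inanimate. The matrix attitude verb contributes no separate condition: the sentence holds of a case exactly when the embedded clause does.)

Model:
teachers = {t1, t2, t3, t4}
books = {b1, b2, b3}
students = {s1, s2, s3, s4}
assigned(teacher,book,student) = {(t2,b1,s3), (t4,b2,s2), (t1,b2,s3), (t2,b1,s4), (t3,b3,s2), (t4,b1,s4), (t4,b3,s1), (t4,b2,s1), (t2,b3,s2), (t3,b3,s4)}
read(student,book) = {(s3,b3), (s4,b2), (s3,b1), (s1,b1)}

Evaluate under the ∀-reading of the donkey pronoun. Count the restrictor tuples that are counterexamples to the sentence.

9

"her" takes "a student" as antecedent and "it" takes "a book"; both are donkey pronouns co-varying with the restrictor.
Strong reading: for every (t,b,s) with assigned(t,b,s), read(s,b).
Restrictor triples: (t1,b2,s3)→read(s3,b2) ✗  (t2,b1,s3)→read(s3,b1) ✓  (t2,b1,s4)→read(s4,b1) ✗  (t2,b3,s2)→read(s2,b3) ✗  (t3,b3,s2)→read(s2,b3) ✗  (t3,b3,s4)→read(s4,b3) ✗  (t4,b1,s4)→read(s4,b1) ✗  (t4,b2,s1)→read(s1,b2) ✗  (t4,b2,s2)→read(s2,b2) ✗  (t4,b3,s1)→read(s1,b3) ✗
Counterexamples (restrictor triples failing the scope): 9.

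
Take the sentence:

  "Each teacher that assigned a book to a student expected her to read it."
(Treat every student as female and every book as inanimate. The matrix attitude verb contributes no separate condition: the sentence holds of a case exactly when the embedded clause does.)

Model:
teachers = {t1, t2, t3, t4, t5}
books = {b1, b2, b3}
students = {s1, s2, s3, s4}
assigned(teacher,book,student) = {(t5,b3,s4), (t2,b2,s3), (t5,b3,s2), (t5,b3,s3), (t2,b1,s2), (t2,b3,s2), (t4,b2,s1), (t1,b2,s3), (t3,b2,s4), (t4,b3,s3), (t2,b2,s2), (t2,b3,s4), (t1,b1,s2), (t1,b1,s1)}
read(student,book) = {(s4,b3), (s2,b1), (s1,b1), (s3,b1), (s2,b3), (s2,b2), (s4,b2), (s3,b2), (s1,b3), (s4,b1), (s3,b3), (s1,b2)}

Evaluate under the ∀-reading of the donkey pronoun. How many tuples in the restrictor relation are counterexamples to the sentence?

0

"her" takes "a student" as antecedent and "it" takes "a book"; both are donkey pronouns co-varying with the restrictor.
Strong reading: for every (t,b,s) with assigned(t,b,s), read(s,b).
Restrictor triples: (t1,b1,s1)→read(s1,b1) ✓  (t1,b1,s2)→read(s2,b1) ✓  (t1,b2,s3)→read(s3,b2) ✓  (t2,b1,s2)→read(s2,b1) ✓  (t2,b2,s2)→read(s2,b2) ✓  (t2,b2,s3)→read(s3,b2) ✓  (t2,b3,s2)→read(s2,b3) ✓  (t2,b3,s4)→read(s4,b3) ✓  (t3,b2,s4)→read(s4,b2) ✓  (t4,b2,s1)→read(s1,b2) ✓  (t4,b3,s3)→read(s3,b3) ✓  (t5,b3,s2)→read(s2,b3) ✓  (t5,b3,s3)→read(s3,b3) ✓  (t5,b3,s4)→read(s4,b3) ✓
Counterexamples (restrictor triples failing the scope): 0.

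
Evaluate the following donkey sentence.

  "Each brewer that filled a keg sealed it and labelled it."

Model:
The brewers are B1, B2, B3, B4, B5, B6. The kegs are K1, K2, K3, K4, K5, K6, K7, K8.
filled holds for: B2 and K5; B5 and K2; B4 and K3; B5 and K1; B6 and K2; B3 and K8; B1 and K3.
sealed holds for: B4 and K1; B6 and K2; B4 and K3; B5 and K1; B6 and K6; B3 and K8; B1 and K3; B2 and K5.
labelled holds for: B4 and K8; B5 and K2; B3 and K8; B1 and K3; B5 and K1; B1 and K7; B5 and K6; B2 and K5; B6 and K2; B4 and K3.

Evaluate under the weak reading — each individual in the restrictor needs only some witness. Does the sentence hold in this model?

"it" takes "a keg" as antecedent — a donkey pronoun bound across the clause boundary.
Weak reading: every brewer b with some filled-keg has at least one filled-keg k such that sealed(b,k) ∧ labelled(b,k).
Per brewer: B1:✓  B2:✓  B3:✓  B4:✓  B5:✓  B6:✓
Every brewer in the restrictor has a witness.

True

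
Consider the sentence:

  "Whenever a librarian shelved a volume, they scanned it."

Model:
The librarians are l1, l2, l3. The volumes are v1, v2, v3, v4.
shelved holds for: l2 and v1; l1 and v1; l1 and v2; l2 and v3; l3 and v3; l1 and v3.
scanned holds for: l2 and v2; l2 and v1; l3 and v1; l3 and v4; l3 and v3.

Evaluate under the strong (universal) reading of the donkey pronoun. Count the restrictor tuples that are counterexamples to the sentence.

"it" takes "a volume" as antecedent — a donkey pronoun bound across the clause boundary.
Strong reading: for every (l,v) with shelved(l,v), scanned(l,v).
Restrictor pairs: (l1,v1) ✗  (l1,v2) ✗  (l1,v3) ✗  (l2,v1) ✓  (l2,v3) ✗  (l3,v3) ✓
Counterexamples (restrictor pairs failing the scope): 4.

4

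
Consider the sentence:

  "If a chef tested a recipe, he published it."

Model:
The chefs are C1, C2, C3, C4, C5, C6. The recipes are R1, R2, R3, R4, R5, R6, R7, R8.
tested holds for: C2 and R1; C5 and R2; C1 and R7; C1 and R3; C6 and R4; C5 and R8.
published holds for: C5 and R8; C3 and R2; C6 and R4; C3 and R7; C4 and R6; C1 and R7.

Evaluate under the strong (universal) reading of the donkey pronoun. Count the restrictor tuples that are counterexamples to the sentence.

"it" takes "a recipe" as antecedent — a donkey pronoun bound across the clause boundary.
Strong reading: for every (c,r) with tested(c,r), published(c,r).
Restrictor pairs: (C1,R3) ✗  (C1,R7) ✓  (C2,R1) ✗  (C5,R2) ✗  (C5,R8) ✓  (C6,R4) ✓
Counterexamples (restrictor pairs failing the scope): 3.

3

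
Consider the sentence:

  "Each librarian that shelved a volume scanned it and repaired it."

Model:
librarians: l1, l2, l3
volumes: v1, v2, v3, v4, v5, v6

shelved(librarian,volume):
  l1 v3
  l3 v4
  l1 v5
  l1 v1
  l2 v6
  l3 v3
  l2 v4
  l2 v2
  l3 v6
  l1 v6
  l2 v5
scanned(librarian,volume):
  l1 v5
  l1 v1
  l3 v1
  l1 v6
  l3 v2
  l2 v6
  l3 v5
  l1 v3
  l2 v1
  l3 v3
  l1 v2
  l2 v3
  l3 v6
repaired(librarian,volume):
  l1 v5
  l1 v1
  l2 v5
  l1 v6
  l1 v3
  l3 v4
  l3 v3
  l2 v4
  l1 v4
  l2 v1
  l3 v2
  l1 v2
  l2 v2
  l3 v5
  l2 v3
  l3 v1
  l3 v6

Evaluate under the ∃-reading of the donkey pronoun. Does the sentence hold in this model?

False

"it" takes "a volume" as antecedent — a donkey pronoun bound across the clause boundary.
Weak reading: every librarian l with some shelved-volume has at least one shelved-volume v such that scanned(l,v) ∧ repaired(l,v).
Per librarian: l1:✓  l2:✗  l3:✓
l2 has no witness among its shelved-volumes.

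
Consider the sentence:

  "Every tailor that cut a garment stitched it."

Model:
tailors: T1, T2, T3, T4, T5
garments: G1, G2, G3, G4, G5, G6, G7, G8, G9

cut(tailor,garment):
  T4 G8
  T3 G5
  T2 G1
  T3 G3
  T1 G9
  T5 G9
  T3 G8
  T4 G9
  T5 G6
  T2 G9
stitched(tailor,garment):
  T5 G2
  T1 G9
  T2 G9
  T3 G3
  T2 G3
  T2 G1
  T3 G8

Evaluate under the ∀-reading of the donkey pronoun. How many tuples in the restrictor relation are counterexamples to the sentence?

"it" takes "a garment" as antecedent — a donkey pronoun bound across the clause boundary.
Strong reading: for every (t,g) with cut(t,g), stitched(t,g).
Restrictor pairs: (T1,G9) ✓  (T2,G1) ✓  (T2,G9) ✓  (T3,G3) ✓  (T3,G5) ✗  (T3,G8) ✓  (T4,G8) ✗  (T4,G9) ✗  (T5,G6) ✗  (T5,G9) ✗
Counterexamples (restrictor pairs failing the scope): 5.

5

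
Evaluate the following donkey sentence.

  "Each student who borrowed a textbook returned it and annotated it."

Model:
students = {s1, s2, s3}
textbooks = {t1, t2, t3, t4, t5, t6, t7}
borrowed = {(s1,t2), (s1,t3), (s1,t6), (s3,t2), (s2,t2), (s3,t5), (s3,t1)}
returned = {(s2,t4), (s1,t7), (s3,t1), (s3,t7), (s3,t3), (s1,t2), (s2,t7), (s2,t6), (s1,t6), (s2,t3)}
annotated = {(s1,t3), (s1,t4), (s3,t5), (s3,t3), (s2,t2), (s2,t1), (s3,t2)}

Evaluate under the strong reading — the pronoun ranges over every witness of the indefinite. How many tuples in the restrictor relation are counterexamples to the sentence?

"it" takes "a textbook" as antecedent — a donkey pronoun bound across the clause boundary.
Strong reading: for every (s,t) with borrowed(s,t), returned(s,t) ∧ annotated(s,t).
Restrictor pairs: (s1,t2) ✗  (s1,t3) ✗  (s1,t6) ✗  (s2,t2) ✗  (s3,t1) ✗  (s3,t2) ✗  (s3,t5) ✗
Counterexamples (restrictor pairs failing the scope): 7.

7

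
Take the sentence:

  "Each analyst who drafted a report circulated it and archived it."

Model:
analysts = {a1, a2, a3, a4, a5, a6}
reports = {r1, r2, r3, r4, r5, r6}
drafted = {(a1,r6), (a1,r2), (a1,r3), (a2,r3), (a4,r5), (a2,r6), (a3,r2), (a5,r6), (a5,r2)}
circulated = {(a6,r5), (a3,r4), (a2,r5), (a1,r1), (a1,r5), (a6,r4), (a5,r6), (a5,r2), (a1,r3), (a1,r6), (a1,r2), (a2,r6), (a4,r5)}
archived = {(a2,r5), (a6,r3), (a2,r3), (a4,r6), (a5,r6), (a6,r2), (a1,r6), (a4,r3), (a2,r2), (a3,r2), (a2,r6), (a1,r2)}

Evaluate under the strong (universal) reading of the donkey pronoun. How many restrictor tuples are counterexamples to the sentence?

"it" takes "a report" as antecedent — a donkey pronoun bound across the clause boundary.
Strong reading: for every (a,r) with drafted(a,r), circulated(a,r) ∧ archived(a,r).
Restrictor pairs: (a1,r2) ✓  (a1,r3) ✗  (a1,r6) ✓  (a2,r3) ✗  (a2,r6) ✓  (a3,r2) ✗  (a4,r5) ✗  (a5,r2) ✗  (a5,r6) ✓
Counterexamples (restrictor pairs failing the scope): 5.

5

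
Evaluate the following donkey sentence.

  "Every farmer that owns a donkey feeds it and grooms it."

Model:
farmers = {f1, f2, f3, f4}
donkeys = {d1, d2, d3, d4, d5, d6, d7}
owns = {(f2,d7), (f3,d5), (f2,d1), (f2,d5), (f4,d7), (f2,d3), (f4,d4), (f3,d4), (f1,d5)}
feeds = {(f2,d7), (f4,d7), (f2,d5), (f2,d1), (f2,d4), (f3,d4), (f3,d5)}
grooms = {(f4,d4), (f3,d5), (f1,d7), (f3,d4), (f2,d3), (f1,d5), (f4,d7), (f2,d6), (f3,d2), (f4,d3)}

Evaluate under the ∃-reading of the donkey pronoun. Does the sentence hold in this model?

"it" takes "a donkey" as antecedent — a donkey pronoun bound across the clause boundary.
Weak reading: every farmer f with some owns-donkey has at least one owns-donkey d such that feeds(f,d) ∧ grooms(f,d).
Per farmer: f1:✗  f2:✗  f3:✓  f4:✓
f1 has no witness among its owns-donkeys.

False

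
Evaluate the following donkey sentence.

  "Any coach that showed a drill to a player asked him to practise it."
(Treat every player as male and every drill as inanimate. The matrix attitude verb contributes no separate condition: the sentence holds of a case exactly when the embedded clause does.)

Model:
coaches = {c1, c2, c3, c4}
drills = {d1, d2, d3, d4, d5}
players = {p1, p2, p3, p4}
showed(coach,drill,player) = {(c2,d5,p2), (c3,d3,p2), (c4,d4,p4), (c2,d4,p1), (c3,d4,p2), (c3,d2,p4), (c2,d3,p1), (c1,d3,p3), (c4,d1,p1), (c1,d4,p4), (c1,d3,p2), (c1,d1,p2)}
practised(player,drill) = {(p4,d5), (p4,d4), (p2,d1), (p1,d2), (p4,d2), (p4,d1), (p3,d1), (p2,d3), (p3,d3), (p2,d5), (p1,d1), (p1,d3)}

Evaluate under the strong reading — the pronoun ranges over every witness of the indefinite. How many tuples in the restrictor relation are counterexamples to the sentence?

2

"him" takes "a player" as antecedent and "it" takes "a drill"; both are donkey pronouns co-varying with the restrictor.
Strong reading: for every (c,d,p) with showed(c,d,p), practised(p,d).
Restrictor triples: (c1,d1,p2)→practised(p2,d1) ✓  (c1,d3,p2)→practised(p2,d3) ✓  (c1,d3,p3)→practised(p3,d3) ✓  (c1,d4,p4)→practised(p4,d4) ✓  (c2,d3,p1)→practised(p1,d3) ✓  (c2,d4,p1)→practised(p1,d4) ✗  (c2,d5,p2)→practised(p2,d5) ✓  (c3,d2,p4)→practised(p4,d2) ✓  (c3,d3,p2)→practised(p2,d3) ✓  (c3,d4,p2)→practised(p2,d4) ✗  (c4,d1,p1)→practised(p1,d1) ✓  (c4,d4,p4)→practised(p4,d4) ✓
Counterexamples (restrictor triples failing the scope): 2.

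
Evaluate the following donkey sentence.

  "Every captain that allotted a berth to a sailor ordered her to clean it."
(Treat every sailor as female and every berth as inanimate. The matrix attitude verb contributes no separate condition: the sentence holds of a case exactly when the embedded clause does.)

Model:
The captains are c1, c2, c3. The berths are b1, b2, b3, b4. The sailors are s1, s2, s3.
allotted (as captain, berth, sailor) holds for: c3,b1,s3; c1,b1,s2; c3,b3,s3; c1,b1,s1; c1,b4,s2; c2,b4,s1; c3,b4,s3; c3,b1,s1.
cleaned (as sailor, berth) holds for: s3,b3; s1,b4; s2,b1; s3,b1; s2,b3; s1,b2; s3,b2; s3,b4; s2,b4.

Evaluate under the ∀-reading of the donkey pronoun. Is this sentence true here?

"her" takes "a sailor" as antecedent and "it" takes "a berth"; both are donkey pronouns co-varying with the restrictor.
Strong reading: for every (c,b,s) with allotted(c,b,s), cleaned(s,b).
Restrictor triples: (c1,b1,s1)→cleaned(s1,b1) ✗  (c1,b1,s2)→cleaned(s2,b1) ✓  (c1,b4,s2)→cleaned(s2,b4) ✓  (c2,b4,s1)→cleaned(s1,b4) ✓  (c3,b1,s1)→cleaned(s1,b1) ✗  (c3,b1,s3)→cleaned(s3,b1) ✓  (c3,b3,s3)→cleaned(s3,b3) ✓  (c3,b4,s3)→cleaned(s3,b4) ✓
Counterexample: (c1,b1,s1) — cleaned(s1,b1) does not hold.

False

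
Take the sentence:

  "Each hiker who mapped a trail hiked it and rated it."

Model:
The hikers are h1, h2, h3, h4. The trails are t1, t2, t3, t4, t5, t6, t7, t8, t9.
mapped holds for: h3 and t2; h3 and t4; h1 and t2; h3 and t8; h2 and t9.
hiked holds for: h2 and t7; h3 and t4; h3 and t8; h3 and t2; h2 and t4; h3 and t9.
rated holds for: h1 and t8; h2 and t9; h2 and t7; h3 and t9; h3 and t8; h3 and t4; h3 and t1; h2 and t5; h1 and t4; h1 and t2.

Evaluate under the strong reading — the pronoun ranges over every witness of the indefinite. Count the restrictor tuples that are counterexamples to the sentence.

"it" takes "a trail" as antecedent — a donkey pronoun bound across the clause boundary.
Strong reading: for every (h,t) with mapped(h,t), hiked(h,t) ∧ rated(h,t).
Restrictor pairs: (h1,t2) ✗  (h2,t9) ✗  (h3,t2) ✗  (h3,t4) ✓  (h3,t8) ✓
Counterexamples (restrictor pairs failing the scope): 3.

3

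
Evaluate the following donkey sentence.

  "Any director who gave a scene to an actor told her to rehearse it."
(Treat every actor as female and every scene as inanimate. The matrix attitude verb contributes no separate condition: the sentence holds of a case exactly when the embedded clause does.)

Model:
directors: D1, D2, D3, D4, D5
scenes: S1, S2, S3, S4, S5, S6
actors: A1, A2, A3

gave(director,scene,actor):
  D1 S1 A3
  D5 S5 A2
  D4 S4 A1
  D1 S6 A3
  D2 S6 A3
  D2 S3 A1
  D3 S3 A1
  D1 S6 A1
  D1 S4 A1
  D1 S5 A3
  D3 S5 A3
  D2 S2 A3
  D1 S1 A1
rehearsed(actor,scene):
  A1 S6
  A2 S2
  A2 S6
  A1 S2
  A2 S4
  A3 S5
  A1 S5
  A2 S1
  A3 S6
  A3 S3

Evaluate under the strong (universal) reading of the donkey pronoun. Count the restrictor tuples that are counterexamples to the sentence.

"her" takes "an actor" as antecedent and "it" takes "a scene"; both are donkey pronouns co-varying with the restrictor.
Strong reading: for every (d,s,a) with gave(d,s,a), rehearsed(a,s).
Restrictor triples: (D1,S1,A1)→rehearsed(A1,S1) ✗  (D1,S1,A3)→rehearsed(A3,S1) ✗  (D1,S4,A1)→rehearsed(A1,S4) ✗  (D1,S5,A3)→rehearsed(A3,S5) ✓  (D1,S6,A1)→rehearsed(A1,S6) ✓  (D1,S6,A3)→rehearsed(A3,S6) ✓  (D2,S2,A3)→rehearsed(A3,S2) ✗  (D2,S3,A1)→rehearsed(A1,S3) ✗  (D2,S6,A3)→rehearsed(A3,S6) ✓  (D3,S3,A1)→rehearsed(A1,S3) ✗  (D3,S5,A3)→rehearsed(A3,S5) ✓  (D4,S4,A1)→rehearsed(A1,S4) ✗  (D5,S5,A2)→rehearsed(A2,S5) ✗
Counterexamples (restrictor triples failing the scope): 8.

8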